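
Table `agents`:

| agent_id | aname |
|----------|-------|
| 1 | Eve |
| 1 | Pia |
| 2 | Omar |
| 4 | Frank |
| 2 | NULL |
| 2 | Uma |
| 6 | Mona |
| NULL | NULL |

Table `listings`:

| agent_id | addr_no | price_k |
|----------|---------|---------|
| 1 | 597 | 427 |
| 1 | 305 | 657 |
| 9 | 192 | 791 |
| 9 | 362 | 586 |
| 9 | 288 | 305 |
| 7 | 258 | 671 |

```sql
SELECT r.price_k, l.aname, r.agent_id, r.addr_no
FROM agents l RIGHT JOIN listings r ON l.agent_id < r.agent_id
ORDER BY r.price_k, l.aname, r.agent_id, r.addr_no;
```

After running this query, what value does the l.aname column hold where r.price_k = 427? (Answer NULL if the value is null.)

RIGHT JOIN keeps every row from `listings`; unmatched rows get NULL for `agents`'s columns.
Matching on l.agent_id < r.agent_id. A NULL in a compared column never satisfies the condition.
Matched pairs: 28; unmatched r rows kept: 2.

NULL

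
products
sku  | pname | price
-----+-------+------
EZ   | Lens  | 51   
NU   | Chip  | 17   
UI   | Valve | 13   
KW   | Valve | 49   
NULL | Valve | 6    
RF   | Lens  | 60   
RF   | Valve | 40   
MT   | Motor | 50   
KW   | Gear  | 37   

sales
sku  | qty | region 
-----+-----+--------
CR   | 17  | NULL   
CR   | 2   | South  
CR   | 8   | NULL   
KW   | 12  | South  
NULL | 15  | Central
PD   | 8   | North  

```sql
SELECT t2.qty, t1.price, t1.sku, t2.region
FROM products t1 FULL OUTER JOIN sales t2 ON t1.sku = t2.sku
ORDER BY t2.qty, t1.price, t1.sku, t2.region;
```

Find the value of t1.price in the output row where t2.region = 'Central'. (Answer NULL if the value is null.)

NULL

FULL OUTER JOIN keeps every row from both sides; unmatched rows get NULL for the other side's columns.
Matching on t1.sku = t2.sku. A NULL in a compared column never satisfies the condition.
- sku=EZ: no t2 row matches, row kept with t2 columns NULL.
- sku=NU: no t2 row matches, row kept with t2 columns NULL.
- sku=UI: no t2 row matches, row kept with t2 columns NULL.
- sku=KW: 1 matching t2 row(s), so 1 row(s) emitted.
- sku=NULL: no t2 row matches, row kept with t2 columns NULL.
- sku=RF: no t2 row matches, row kept with t2 columns NULL.
- sku=RF: no t2 row matches, row kept with t2 columns NULL.
- sku=MT: no t2 row matches, row kept with t2 columns NULL.
- sku=KW: 1 matching t2 row(s), so 1 row(s) emitted.
- 5 t2 row(s) had no t1 match → kept, t1 columns NULL.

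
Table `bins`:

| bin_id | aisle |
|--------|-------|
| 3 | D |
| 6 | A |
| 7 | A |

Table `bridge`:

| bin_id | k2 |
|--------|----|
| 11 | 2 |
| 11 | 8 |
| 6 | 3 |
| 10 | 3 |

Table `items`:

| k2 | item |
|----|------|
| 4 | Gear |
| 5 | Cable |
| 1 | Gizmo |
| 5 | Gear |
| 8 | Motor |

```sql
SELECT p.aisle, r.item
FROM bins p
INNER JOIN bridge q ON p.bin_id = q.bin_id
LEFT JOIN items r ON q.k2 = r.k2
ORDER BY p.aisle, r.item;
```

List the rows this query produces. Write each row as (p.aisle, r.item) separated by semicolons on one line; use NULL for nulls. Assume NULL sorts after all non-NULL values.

Joins associate left-to-right: bins INNER JOIN bridge on bin_id gives 1 intermediate row(s).
Then LEFT JOIN `items r` on k2: each of those 1 rows is kept; rows whose q.k2 has no match in r get NULL for r's columns.

(A, NULL)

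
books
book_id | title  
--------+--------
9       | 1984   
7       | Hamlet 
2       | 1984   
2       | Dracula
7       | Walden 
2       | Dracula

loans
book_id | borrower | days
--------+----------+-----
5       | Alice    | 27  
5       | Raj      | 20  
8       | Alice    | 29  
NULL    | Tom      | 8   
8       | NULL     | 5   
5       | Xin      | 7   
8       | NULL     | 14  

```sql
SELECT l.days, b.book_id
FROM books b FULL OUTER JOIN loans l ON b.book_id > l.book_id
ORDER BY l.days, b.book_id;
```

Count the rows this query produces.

16

FULL OUTER JOIN keeps every row from both sides; unmatched rows get NULL for the other side's columns.
Matching on b.book_id > l.book_id. A NULL in a compared column never satisfies the condition.
- b (book_id=9) pairs with 6 row(s) of l.
- b (book_id=7) pairs with 3 row(s) of l.
- b (book_id=2) has no partner → padded with NULL.
- b (book_id=2) has no partner → padded with NULL.
- b (book_id=7) pairs with 3 row(s) of l.
- b (book_id=2) has no partner → padded with NULL.
- 1 l row(s) had no b match → kept, b columns NULL.
Total: 12 matched + 4 padded = 16 rows.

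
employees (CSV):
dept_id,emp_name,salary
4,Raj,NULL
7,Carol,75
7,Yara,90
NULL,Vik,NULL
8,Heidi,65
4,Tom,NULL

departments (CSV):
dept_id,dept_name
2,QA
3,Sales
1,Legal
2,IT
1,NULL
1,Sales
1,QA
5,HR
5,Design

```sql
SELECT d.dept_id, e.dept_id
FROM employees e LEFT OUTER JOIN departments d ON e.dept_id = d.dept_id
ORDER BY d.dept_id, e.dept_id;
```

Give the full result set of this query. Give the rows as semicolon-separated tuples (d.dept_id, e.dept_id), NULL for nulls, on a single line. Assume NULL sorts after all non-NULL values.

(NULL, 4); (NULL, 4); (NULL, 7); (NULL, 7); (NULL, 8); (NULL, NULL)

LEFT JOIN keeps every row from `employees`; unmatched rows get NULL for `departments`'s columns.
Matching on e.dept_id = d.dept_id. A NULL in a compared column never satisfies the condition.
- e (dept_id=4) has no partner → padded with NULL.
- e (dept_id=7) has no partner → padded with NULL.
- e (dept_id=7) has no partner → padded with NULL.
- e (dept_id=NULL) has no partner → padded with NULL.
- e (dept_id=8) has no partner → padded with NULL.
- e (dept_id=4) has no partner → padded with NULL.
After projecting and ordering:
d.dept_id | e.dept_id
NULL | 4
NULL | 4
NULL | 7
NULL | 7
NULL | 8
NULL | NULL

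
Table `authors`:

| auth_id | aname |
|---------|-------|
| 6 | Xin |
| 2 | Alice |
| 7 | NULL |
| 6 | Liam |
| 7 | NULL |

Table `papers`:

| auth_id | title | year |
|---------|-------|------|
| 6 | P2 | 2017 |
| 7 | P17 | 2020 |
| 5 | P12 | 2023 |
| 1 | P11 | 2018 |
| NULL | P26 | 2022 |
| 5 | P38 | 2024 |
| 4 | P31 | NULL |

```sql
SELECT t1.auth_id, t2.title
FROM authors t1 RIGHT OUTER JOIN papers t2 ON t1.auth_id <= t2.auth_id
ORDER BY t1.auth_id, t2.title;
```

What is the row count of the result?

13

RIGHT JOIN keeps every row from `papers`; unmatched rows get NULL for `authors`'s columns.
Matching on t1.auth_id <= t2.auth_id. A NULL in a compared column never satisfies the condition.
Matched pairs: 11; unmatched t2 rows kept: 2.
Total: 11 matched + 2 padded = 13 rows.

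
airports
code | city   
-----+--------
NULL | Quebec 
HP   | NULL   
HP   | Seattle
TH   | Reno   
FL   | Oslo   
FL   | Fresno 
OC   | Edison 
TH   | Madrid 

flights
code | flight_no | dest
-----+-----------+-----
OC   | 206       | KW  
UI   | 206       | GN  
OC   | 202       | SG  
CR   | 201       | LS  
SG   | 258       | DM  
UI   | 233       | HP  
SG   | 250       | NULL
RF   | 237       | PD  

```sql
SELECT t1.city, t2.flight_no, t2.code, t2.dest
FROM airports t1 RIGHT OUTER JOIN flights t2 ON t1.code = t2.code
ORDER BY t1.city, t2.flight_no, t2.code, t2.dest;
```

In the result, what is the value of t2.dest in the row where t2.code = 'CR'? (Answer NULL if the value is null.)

LS

RIGHT JOIN keeps every row from `flights`; unmatched rows get NULL for `airports`'s columns.
Matching on t1.code = t2.code. A NULL in a compared column never satisfies the condition.
- t1[0] code=NULL → no match.
- t1[1] code=HP → no match.
- t1[2] code=HP → no match.
- t1[3] code=TH → no match.
- t1[4] code=FL → no match.
- t1[5] code=FL → no match.
- t1[6] code=OC → 2 match(es) in t2 → 2 row(s).
- t1[7] code=TH → no match.
- plus 6 unmatched t2 row(s), each kept with NULL t1 columns.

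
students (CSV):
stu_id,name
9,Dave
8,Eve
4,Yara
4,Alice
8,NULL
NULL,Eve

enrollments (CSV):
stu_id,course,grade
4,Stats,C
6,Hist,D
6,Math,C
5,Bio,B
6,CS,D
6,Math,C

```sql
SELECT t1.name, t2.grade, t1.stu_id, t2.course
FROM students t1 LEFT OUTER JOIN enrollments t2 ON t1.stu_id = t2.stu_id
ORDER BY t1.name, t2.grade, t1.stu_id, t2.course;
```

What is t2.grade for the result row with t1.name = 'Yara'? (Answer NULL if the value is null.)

C

LEFT JOIN keeps every row from `students`; unmatched rows get NULL for `enrollments`'s columns.
Matching on t1.stu_id = t2.stu_id. A NULL in a compared column never satisfies the condition.
Matched pairs: 2; unmatched t1 rows kept: 4.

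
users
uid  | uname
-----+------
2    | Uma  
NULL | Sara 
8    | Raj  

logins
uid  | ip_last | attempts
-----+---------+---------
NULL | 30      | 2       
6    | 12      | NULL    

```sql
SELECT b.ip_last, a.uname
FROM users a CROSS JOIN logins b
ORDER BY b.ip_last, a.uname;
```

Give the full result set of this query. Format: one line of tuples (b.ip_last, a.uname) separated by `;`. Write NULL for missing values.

CROSS JOIN pairs every row of `users` with every row of `logins`: 3 × 2 = 6 rows.

(12, Raj); (12, Sara); (12, Uma); (30, Raj); (30, Sara); (30, Uma)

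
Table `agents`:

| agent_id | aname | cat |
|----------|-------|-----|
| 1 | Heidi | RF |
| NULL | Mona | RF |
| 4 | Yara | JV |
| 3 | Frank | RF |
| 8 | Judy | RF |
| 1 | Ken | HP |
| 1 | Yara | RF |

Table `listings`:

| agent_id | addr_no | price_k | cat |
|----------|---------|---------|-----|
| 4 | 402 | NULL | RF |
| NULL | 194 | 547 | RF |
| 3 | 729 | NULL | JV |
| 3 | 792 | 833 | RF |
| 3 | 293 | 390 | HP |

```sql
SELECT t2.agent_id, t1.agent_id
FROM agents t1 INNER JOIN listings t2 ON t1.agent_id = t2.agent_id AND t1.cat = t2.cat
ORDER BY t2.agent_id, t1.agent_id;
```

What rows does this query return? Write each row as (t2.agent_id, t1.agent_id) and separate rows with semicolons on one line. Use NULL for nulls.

(3, 3)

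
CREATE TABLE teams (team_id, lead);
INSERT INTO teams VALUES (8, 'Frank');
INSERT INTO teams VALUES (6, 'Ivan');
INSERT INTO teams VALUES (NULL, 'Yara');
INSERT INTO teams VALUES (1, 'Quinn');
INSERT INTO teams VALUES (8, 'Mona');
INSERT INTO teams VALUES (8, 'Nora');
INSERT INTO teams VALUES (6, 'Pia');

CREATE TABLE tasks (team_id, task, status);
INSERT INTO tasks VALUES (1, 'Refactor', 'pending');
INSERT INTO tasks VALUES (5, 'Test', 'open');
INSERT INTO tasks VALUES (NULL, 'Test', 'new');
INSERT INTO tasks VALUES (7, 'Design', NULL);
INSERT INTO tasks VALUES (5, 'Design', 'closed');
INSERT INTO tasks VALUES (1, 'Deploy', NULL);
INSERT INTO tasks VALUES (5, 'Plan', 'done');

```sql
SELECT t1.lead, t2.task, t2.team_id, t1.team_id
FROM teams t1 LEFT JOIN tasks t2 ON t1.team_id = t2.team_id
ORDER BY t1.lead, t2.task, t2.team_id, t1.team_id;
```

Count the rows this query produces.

8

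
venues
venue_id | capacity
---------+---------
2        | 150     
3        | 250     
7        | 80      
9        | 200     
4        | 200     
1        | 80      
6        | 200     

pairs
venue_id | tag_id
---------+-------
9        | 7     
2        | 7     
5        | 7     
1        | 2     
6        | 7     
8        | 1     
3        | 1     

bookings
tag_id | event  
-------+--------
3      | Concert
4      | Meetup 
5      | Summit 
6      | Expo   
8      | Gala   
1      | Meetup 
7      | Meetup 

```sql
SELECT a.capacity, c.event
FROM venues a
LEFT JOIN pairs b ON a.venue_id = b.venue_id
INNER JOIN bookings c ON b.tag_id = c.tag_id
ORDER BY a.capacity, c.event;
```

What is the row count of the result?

Step 1 — a LEFT JOIN b on venue_id → 7 row(s).
Then INNER JOIN `bookings c` on tag_id: keep only rows whose b.tag_id appears in c.
Result: 4 row(s).

4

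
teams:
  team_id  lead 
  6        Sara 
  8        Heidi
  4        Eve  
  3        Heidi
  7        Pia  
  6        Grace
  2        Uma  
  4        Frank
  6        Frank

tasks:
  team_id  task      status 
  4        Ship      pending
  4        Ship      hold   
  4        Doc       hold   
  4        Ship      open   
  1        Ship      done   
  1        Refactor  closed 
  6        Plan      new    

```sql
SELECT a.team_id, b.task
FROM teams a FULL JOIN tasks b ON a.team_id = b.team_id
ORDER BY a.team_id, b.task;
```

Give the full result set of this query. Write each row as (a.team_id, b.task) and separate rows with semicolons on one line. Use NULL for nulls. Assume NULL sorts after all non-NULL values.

(2, NULL); (3, NULL); (4, Doc); (4, Doc); (4, Ship); (4, Ship); (4, Ship); (4, Ship); (4, Ship); (4, Ship); (6, Plan); (6, Plan); (6, Plan); (7, NULL); (8, NULL); (NULL, Refactor); (NULL, Ship)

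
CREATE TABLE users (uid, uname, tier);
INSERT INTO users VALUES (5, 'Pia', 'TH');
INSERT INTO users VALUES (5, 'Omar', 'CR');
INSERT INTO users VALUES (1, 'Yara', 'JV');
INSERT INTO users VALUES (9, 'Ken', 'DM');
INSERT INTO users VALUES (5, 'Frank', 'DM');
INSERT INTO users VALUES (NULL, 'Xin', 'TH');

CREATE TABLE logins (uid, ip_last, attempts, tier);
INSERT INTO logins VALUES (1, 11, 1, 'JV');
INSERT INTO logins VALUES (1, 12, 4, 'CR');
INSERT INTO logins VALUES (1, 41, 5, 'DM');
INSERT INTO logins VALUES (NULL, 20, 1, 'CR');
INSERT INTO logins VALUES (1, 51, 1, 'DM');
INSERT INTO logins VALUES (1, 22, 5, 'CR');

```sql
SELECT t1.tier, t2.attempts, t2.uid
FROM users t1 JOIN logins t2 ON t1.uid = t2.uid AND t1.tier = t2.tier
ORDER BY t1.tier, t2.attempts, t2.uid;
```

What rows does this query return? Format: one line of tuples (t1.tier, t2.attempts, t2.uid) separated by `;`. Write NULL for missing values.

INNER JOIN keeps only pairs where the ON condition holds.
Matching on t1.uid = t2.uid AND t1.tier = t2.tier. A NULL in a compared column never satisfies the condition.
- uid=5, tier=TH: no matching t2 row, dropped.
- uid=5, tier=CR: no matching t2 row, dropped.
- uid=1, tier=JV: 1 matching t2 row(s), so 1 row(s) emitted.
- uid=9, tier=DM: no matching t2 row, dropped.
- uid=5, tier=DM: no matching t2 row, dropped.
- uid=NULL, tier=TH: no matching t2 row, dropped.
After projecting and ordering:
t1.tier | t2.attempts | t2.uid
JV | 1 | 1

(JV, 1, 1)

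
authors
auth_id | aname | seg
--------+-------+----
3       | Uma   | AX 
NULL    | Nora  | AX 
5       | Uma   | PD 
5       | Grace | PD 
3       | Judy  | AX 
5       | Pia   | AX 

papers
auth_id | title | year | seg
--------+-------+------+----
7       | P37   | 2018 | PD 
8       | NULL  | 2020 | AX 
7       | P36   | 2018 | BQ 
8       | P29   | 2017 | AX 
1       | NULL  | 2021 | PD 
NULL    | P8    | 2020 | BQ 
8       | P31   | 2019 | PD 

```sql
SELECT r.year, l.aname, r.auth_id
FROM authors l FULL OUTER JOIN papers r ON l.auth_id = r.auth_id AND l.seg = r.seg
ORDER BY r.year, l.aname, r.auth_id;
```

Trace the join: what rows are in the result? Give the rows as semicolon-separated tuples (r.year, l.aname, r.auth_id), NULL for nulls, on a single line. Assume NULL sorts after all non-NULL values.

(2017, NULL, 8); (2018, NULL, 7); (2018, NULL, 7); (2019, NULL, 8); (2020, NULL, 8); (2020, NULL, NULL); (2021, NULL, 1); (NULL, Grace, NULL); (NULL, Judy, NULL); (NULL, Nora, NULL); (NULL, Pia, NULL); (NULL, Uma, NULL); (NULL, Uma, NULL)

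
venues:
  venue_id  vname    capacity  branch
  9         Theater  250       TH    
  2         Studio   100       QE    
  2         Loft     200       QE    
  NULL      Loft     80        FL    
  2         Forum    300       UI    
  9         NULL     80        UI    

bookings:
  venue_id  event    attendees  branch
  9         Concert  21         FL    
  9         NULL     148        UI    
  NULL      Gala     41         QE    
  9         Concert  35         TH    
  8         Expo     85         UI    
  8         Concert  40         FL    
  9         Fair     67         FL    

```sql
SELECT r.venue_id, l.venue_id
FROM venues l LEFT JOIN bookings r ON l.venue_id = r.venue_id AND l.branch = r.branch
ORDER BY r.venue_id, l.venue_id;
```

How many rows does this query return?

LEFT JOIN keeps every row from `venues`; unmatched rows get NULL for `bookings`'s columns.
Matching on l.venue_id = r.venue_id AND l.branch = r.branch. A NULL in a compared column never satisfies the condition.
Matched pairs: 2; unmatched l rows kept: 4.
Total: 2 matched + 4 padded = 6 rows.

6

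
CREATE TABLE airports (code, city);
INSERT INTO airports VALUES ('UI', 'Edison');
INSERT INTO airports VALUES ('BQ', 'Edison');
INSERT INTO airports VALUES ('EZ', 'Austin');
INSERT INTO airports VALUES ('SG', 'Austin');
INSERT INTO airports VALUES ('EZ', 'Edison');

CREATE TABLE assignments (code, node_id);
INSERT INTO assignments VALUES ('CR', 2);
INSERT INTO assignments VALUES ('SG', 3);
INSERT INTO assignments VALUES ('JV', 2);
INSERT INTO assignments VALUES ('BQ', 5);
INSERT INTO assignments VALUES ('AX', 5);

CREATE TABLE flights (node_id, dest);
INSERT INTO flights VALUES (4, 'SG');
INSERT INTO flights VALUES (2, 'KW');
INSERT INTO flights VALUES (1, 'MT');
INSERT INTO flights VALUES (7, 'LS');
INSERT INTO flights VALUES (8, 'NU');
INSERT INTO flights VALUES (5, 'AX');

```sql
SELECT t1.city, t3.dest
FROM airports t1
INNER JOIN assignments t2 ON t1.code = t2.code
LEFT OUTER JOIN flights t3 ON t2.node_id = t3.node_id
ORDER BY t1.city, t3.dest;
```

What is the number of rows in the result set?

2

Step 1 — t1 INNER JOIN t2 on code → 2 row(s).
Then LEFT JOIN `flights t3` on node_id: each of those 2 rows is kept; rows whose t2.node_id has no match in t3 get NULL for t3's columns.
Result: 2 row(s).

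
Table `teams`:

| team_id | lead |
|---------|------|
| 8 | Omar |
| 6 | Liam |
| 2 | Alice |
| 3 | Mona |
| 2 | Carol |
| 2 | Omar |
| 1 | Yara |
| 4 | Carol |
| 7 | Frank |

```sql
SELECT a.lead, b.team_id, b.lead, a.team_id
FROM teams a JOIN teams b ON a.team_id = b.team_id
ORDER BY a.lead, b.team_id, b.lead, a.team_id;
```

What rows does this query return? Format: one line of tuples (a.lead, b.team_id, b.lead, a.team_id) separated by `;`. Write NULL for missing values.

INNER JOIN keeps only pairs where the ON condition holds.
Matching on a.team_id = b.team_id.
- team_id=8: 1 matching b row(s), so 1 row(s) emitted.
- team_id=6: 1 matching b row(s), so 1 row(s) emitted.
- team_id=2: 3 matching b row(s), so 3 row(s) emitted.
- team_id=3: 1 matching b row(s), so 1 row(s) emitted.
- team_id=2: 3 matching b row(s), so 3 row(s) emitted.
- team_id=2: 3 matching b row(s), so 3 row(s) emitted.
- team_id=1: 1 matching b row(s), so 1 row(s) emitted.
- team_id=4: 1 matching b row(s), so 1 row(s) emitted.
- team_id=7: 1 matching b row(s), so 1 row(s) emitted.

(Alice, 2, Alice, 2); (Alice, 2, Carol, 2); (Alice, 2, Omar, 2); (Carol, 2, Alice, 2); (Carol, 2, Carol, 2); (Carol, 2, Omar, 2); (Carol, 4, Carol, 4); (Frank, 7, Frank, 7); (Liam, 6, Liam, 6); (Mona, 3, Mona, 3); (Omar, 2, Alice, 2); (Omar, 2, Carol, 2); (Omar, 2, Omar, 2); (Omar, 8, Omar, 8); (Yara, 1, Yara, 1)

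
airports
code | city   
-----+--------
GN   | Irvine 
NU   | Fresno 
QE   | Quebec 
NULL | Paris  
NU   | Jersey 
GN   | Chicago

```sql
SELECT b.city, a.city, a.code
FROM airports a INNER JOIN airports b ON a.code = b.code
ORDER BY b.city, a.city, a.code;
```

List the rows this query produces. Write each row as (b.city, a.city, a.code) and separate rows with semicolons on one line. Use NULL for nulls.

(Chicago, Chicago, GN); (Chicago, Irvine, GN); (Fresno, Fresno, NU); (Fresno, Jersey, NU); (Irvine, Chicago, GN); (Irvine, Irvine, GN); (Jersey, Fresno, NU); (Jersey, Jersey, NU); (Quebec, Quebec, QE)

INNER JOIN keeps only pairs where the ON condition holds.
Matching on a.code = b.code. A NULL in a compared column never satisfies the condition.
- a row (code=GN): matches 2 b row(s) → 2 output row(s).
- a row (code=NU): matches 2 b row(s) → 2 output row(s).
- a row (code=QE): matches 1 b row(s) → 1 output row(s).
- a row (code=NULL): no match → dropped.
- a row (code=NU): matches 2 b row(s) → 2 output row(s).
- a row (code=GN): matches 2 b row(s) → 2 output row(s).
After projecting and ordering:
b.city | a.city | a.code
Chicago | Chicago | GN
Chicago | Irvine | GN
Fresno | Fresno | NU
Fresno | Jersey | NU
Irvine | Chicago | GN
Irvine | Irvine | GN
Jersey | Fresno | NU
Jersey | Jersey | NU
Quebec | Quebec | QE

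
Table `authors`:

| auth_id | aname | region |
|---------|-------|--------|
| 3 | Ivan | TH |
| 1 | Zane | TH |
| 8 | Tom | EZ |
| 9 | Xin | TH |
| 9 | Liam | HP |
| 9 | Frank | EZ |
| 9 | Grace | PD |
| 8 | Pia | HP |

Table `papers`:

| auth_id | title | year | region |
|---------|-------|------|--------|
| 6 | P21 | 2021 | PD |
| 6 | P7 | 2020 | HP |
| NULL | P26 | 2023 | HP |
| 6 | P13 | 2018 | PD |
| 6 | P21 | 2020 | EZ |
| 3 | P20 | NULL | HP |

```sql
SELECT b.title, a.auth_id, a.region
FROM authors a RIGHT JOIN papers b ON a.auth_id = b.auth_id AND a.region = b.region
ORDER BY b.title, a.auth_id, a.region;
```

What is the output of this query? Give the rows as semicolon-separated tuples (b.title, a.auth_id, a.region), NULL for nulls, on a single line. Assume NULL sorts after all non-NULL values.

RIGHT JOIN keeps every row from `papers`; unmatched rows get NULL for `authors`'s columns.
Matching on a.auth_id = b.auth_id AND a.region = b.region. A NULL in a compared column never satisfies the condition.
Matched pairs: 0; unmatched b rows kept: 6.

(P13, NULL, NULL); (P20, NULL, NULL); (P21, NULL, NULL); (P21, NULL, NULL); (P26, NULL, NULL); (P7, NULL, NULL)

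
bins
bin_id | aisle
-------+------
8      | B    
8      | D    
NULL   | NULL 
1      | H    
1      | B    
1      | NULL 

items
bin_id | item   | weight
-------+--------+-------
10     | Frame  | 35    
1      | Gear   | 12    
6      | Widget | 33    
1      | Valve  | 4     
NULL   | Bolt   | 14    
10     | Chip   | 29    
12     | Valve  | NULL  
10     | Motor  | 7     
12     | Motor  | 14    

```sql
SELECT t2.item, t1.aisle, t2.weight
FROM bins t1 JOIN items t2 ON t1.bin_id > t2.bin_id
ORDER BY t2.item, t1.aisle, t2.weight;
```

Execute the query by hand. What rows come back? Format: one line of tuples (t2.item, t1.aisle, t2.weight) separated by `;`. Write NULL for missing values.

(Gear, B, 12); (Gear, D, 12); (Valve, B, 4); (Valve, D, 4); (Widget, B, 33); (Widget, D, 33)

INNER JOIN keeps only pairs where the ON condition holds.
Matching on t1.bin_id > t2.bin_id. A NULL in a compared column never satisfies the condition.
- bin_id=8: 3 matching t2 row(s), so 3 row(s) emitted.
- bin_id=8: 3 matching t2 row(s), so 3 row(s) emitted.
- bin_id=NULL: no matching t2 row, dropped.
- bin_id=1: no matching t2 row, dropped.
- bin_id=1: no matching t2 row, dropped.
- bin_id=1: no matching t2 row, dropped.
After projecting and ordering:
t2.item | t1.aisle | t2.weight
Gear | B | 12
Gear | D | 12
Valve | B | 4
Valve | D | 4
Widget | B | 33
Widget | D | 33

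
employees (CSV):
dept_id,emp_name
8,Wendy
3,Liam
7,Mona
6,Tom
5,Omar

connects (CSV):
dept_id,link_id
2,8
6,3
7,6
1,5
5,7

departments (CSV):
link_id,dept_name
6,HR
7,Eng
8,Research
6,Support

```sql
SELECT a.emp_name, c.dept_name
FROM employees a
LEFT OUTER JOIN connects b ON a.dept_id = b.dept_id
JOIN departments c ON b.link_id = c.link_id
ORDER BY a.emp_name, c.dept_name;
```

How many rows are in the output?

3

Joins associate left-to-right: employees LEFT JOIN connects on dept_id gives 5 intermediate row(s).
Then INNER JOIN `departments c` on link_id: keep only rows whose b.link_id appears in c.
Result: 3 row(s).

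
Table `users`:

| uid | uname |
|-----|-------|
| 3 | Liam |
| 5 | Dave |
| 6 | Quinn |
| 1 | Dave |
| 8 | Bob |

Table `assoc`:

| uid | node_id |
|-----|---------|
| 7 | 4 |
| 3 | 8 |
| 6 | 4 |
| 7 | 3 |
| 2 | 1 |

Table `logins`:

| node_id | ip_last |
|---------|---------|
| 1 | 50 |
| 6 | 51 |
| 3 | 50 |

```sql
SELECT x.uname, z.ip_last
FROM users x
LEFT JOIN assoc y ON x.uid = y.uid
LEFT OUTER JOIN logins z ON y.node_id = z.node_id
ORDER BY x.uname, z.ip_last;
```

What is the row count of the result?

5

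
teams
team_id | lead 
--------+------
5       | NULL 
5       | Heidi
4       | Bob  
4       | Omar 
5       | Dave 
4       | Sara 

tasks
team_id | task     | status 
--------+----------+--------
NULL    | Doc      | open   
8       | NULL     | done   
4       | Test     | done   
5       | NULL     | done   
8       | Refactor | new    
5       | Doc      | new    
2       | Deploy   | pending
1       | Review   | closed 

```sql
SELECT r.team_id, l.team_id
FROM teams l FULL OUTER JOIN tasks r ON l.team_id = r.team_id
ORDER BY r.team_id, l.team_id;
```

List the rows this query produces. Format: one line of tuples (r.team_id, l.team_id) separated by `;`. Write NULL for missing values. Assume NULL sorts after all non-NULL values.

(1, NULL); (2, NULL); (4, 4); (4, 4); (4, 4); (5, 5); (5, 5); (5, 5); (5, 5); (5, 5); (5, 5); (8, NULL); (8, NULL); (NULL, NULL)

FULL OUTER JOIN keeps every row from both sides; unmatched rows get NULL for the other side's columns.
Matching on l.team_id = r.team_id. A NULL in a compared column never satisfies the condition.
Matched pairs: 9; unmatched l rows kept: 0; unmatched r rows kept: 5.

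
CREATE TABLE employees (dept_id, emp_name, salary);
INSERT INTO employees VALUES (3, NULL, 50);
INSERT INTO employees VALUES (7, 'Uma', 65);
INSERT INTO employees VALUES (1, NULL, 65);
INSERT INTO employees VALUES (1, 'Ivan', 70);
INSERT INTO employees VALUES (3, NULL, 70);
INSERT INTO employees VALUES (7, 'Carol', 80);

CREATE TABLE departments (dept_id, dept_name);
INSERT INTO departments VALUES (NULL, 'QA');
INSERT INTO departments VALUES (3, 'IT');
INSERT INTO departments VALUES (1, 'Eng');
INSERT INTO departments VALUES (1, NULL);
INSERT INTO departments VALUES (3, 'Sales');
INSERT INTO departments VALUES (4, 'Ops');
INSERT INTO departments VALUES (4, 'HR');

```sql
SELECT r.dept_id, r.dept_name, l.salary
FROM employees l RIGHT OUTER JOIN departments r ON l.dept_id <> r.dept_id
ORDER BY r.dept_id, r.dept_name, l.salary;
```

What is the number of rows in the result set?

RIGHT JOIN keeps every row from `departments`; unmatched rows get NULL for `employees`'s columns.
Matching on l.dept_id <> r.dept_id. A NULL in a compared column never satisfies the condition.
- l[0] dept_id=3 → 4 match(es) in r → 4 row(s).
- l[1] dept_id=7 → 6 match(es) in r → 6 row(s).
- l[2] dept_id=1 → 4 match(es) in r → 4 row(s).
- l[3] dept_id=1 → 4 match(es) in r → 4 row(s).
- l[4] dept_id=3 → 4 match(es) in r → 4 row(s).
- l[5] dept_id=7 → 6 match(es) in r → 6 row(s).
- 1 r row(s) had no l match → kept, l columns NULL.
Total: 28 matched + 1 padded = 29 rows.

29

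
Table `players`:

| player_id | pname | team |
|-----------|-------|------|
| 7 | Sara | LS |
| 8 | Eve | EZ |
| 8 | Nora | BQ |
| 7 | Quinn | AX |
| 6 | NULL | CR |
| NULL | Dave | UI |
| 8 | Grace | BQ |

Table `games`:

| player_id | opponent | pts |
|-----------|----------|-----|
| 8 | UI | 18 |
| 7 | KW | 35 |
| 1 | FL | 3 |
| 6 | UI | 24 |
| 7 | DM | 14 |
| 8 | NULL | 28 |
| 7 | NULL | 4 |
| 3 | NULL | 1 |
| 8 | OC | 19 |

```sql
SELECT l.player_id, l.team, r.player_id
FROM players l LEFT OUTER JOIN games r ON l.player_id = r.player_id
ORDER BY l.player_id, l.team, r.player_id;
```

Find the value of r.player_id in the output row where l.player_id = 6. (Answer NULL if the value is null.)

LEFT JOIN keeps every row from `players`; unmatched rows get NULL for `games`'s columns.
Matching on l.player_id = r.player_id. A NULL in a compared column never satisfies the condition.
Matched pairs: 16; unmatched l rows kept: 1.

6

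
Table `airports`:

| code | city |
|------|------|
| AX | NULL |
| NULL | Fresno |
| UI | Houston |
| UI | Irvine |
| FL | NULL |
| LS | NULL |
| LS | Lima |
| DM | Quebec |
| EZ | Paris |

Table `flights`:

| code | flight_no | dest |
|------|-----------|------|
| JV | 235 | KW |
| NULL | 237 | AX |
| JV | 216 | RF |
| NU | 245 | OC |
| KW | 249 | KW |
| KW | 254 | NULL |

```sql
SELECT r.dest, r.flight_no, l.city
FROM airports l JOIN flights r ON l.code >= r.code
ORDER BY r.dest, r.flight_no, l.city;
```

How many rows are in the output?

18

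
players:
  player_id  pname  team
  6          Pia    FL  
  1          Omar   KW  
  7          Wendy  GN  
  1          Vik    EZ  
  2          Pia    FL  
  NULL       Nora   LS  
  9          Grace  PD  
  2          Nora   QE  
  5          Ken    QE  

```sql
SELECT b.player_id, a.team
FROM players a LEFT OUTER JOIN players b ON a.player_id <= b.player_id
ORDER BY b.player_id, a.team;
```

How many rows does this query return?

39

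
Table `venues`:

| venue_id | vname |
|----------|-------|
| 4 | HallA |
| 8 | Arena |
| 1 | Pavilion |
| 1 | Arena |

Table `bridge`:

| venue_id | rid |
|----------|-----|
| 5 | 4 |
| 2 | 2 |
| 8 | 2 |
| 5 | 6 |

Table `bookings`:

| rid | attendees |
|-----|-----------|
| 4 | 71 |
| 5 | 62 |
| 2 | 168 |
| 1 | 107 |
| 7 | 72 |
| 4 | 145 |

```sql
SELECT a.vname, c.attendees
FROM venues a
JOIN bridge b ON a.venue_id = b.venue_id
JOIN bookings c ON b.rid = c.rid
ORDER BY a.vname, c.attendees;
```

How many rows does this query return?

1

Joins associate left-to-right: venues INNER JOIN bridge on venue_id gives 1 intermediate row(s).
Then INNER JOIN `bookings c` on rid: keep only rows whose b.rid appears in c.
Result: 1 row(s).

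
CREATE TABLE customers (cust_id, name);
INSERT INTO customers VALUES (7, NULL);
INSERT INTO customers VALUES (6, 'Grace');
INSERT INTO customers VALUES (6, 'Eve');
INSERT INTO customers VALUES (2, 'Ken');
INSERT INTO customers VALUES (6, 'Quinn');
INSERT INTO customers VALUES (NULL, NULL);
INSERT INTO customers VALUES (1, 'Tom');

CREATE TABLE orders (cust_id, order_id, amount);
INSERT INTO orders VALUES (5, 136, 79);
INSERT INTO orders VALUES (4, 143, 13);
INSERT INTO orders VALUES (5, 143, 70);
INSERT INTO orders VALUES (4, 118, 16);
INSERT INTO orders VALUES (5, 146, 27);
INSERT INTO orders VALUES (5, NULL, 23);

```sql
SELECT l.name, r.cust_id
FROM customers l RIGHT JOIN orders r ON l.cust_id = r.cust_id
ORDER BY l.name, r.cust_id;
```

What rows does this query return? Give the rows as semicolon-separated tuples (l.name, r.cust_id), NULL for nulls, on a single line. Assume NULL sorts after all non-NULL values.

RIGHT JOIN keeps every row from `orders`; unmatched rows get NULL for `customers`'s columns.
Matching on l.cust_id = r.cust_id. A NULL in a compared column never satisfies the condition.
- cust_id=7: no matching r row.
- cust_id=6: no matching r row.
- cust_id=6: no matching r row.
- cust_id=2: no matching r row.
- cust_id=6: no matching r row.
- cust_id=NULL: no matching r row.
- cust_id=1: no matching r row.
- plus 6 unmatched r row(s), each kept with NULL l columns.
After projecting and ordering:
l.name | r.cust_id
NULL | 4
NULL | 4
NULL | 5
NULL | 5
NULL | 5
NULL | 5

(NULL, 4); (NULL, 4); (NULL, 5); (NULL, 5); (NULL, 5); (NULL, 5)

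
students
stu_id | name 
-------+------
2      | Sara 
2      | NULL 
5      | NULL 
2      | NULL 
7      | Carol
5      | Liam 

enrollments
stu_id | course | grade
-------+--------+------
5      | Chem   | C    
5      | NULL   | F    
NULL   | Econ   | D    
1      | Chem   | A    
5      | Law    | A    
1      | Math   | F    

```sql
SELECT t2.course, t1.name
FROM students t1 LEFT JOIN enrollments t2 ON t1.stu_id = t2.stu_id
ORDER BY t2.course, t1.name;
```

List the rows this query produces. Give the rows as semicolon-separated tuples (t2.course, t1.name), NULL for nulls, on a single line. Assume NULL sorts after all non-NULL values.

LEFT JOIN keeps every row from `students`; unmatched rows get NULL for `enrollments`'s columns.
Matching on t1.stu_id = t2.stu_id. A NULL in a compared column never satisfies the condition.
- stu_id=2: no t2 row matches, row kept with t2 columns NULL.
- stu_id=2: no t2 row matches, row kept with t2 columns NULL.
- stu_id=5: 3 matching t2 row(s), so 3 row(s) emitted.
- stu_id=2: no t2 row matches, row kept with t2 columns NULL.
- stu_id=7: no t2 row matches, row kept with t2 columns NULL.
- stu_id=5: 3 matching t2 row(s), so 3 row(s) emitted.
After projecting and ordering:
t2.course | t1.name
Chem | Liam
Chem | NULL
Law | Liam
Law | NULL
NULL | Carol
NULL | Liam
NULL | Sara
NULL | NULL
NULL | NULL
NULL | NULL

(Chem, Liam); (Chem, NULL); (Law, Liam); (Law, NULL); (NULL, Carol); (NULL, Liam); (NULL, Sara); (NULL, NULL); (NULL, NULL); (NULL, NULL)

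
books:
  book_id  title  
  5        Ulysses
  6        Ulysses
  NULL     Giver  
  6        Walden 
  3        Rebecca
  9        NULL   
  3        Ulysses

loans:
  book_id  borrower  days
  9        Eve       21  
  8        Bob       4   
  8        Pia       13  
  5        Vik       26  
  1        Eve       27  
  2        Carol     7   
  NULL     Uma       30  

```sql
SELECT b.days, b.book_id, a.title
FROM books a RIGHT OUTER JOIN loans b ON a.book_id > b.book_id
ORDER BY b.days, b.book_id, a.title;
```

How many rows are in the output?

19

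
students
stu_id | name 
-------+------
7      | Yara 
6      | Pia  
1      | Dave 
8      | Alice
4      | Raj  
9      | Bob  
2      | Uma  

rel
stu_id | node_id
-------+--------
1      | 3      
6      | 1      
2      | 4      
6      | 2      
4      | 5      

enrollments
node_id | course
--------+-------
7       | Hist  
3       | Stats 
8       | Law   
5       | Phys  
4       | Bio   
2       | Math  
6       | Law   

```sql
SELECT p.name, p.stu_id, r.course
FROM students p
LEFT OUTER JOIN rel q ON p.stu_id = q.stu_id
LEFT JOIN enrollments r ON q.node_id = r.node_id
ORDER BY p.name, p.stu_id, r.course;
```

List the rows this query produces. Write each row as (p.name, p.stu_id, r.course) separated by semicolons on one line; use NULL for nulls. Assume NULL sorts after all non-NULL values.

Joins associate left-to-right: students LEFT JOIN rel on stu_id gives 8 intermediate row(s).
Then LEFT JOIN `enrollments r` on node_id: each of those 8 rows is kept; rows whose q.node_id has no match in r get NULL for r's columns.

(Alice, 8, NULL); (Bob, 9, NULL); (Dave, 1, Stats); (Pia, 6, Math); (Pia, 6, NULL); (Raj, 4, Phys); (Uma, 2, Bio); (Yara, 7, NULL)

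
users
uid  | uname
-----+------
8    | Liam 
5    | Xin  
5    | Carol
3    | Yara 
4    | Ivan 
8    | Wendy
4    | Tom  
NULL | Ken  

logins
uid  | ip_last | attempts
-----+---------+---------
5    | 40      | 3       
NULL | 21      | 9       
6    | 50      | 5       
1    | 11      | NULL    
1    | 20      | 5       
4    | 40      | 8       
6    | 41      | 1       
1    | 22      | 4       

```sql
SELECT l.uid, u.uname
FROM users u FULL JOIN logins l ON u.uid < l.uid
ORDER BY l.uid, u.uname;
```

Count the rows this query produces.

FULL OUTER JOIN keeps every row from both sides; unmatched rows get NULL for the other side's columns.
Matching on u.uid < l.uid. A NULL in a compared column never satisfies the condition.
Matched pairs: 14; unmatched u rows kept: 3; unmatched l rows kept: 4.
Total: 14 matched + 7 padded = 21 rows.

21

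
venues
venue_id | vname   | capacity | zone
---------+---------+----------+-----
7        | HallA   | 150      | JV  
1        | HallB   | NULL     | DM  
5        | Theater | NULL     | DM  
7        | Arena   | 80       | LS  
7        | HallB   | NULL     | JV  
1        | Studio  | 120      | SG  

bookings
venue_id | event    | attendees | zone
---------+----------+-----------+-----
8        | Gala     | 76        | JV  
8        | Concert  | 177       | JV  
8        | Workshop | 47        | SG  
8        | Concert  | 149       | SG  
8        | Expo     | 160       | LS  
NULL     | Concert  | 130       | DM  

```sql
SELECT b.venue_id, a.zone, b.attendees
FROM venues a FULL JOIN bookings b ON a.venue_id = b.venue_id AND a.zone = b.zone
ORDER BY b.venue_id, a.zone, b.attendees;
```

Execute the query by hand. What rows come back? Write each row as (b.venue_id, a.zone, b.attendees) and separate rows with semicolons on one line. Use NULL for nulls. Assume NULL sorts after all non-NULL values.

FULL OUTER JOIN keeps every row from both sides; unmatched rows get NULL for the other side's columns.
Matching on a.venue_id = b.venue_id AND a.zone = b.zone. A NULL in a compared column never satisfies the condition.
- a row (venue_id=7, zone=JV): no match → kept, b columns NULL.
- a row (venue_id=1, zone=DM): no match → kept, b columns NULL.
- a row (venue_id=5, zone=DM): no match → kept, b columns NULL.
- a row (venue_id=7, zone=LS): no match → kept, b columns NULL.
- a row (venue_id=7, zone=JV): no match → kept, b columns NULL.
- a row (venue_id=1, zone=SG): no match → kept, b columns NULL.
- 6 b row(s) had no a match → kept, a columns NULL.

(8, NULL, 47); (8, NULL, 76); (8, NULL, 149); (8, NULL, 160); (8, NULL, 177); (NULL, DM, NULL); (NULL, DM, NULL); (NULL, JV, NULL); (NULL, JV, NULL); (NULL, LS, NULL); (NULL, SG, NULL); (NULL, NULL, 130)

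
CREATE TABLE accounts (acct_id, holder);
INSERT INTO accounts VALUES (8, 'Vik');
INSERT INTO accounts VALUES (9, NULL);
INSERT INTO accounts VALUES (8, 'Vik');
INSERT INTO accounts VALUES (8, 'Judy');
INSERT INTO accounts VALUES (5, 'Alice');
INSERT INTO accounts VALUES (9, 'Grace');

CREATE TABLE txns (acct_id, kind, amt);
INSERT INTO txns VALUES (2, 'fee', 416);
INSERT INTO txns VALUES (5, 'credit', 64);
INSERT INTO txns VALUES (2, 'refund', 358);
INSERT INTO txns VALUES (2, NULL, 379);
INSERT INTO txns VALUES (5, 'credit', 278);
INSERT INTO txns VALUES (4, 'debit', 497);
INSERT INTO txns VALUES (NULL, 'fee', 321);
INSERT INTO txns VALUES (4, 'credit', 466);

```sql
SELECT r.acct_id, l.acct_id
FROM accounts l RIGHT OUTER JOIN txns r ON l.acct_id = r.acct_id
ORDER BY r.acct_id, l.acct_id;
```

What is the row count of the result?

8

RIGHT JOIN keeps every row from `txns`; unmatched rows get NULL for `accounts`'s columns.
Matching on l.acct_id = r.acct_id. A NULL in a compared column never satisfies the condition.
- l row (acct_id=8): no match.
- l row (acct_id=9): no match.
- l row (acct_id=8): no match.
- l row (acct_id=8): no match.
- l row (acct_id=5): matches 2 r row(s) → 2 output row(s).
- l row (acct_id=9): no match.
- plus 6 unmatched r row(s), each kept with NULL l columns.
Total: 2 matched + 6 padded = 8 rows.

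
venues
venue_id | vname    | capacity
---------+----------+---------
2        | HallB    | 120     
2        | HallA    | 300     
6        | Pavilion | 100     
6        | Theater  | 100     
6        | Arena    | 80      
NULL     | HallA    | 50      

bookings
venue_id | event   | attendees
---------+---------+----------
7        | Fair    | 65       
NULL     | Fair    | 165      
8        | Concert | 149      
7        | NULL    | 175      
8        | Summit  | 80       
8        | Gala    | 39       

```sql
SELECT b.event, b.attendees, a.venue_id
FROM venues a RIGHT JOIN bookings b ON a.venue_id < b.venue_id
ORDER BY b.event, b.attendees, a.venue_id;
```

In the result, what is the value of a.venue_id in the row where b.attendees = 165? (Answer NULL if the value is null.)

NULL

RIGHT JOIN keeps every row from `bookings`; unmatched rows get NULL for `venues`'s columns.
Matching on a.venue_id < b.venue_id. A NULL in a compared column never satisfies the condition.
Matched pairs: 25; unmatched b rows kept: 1.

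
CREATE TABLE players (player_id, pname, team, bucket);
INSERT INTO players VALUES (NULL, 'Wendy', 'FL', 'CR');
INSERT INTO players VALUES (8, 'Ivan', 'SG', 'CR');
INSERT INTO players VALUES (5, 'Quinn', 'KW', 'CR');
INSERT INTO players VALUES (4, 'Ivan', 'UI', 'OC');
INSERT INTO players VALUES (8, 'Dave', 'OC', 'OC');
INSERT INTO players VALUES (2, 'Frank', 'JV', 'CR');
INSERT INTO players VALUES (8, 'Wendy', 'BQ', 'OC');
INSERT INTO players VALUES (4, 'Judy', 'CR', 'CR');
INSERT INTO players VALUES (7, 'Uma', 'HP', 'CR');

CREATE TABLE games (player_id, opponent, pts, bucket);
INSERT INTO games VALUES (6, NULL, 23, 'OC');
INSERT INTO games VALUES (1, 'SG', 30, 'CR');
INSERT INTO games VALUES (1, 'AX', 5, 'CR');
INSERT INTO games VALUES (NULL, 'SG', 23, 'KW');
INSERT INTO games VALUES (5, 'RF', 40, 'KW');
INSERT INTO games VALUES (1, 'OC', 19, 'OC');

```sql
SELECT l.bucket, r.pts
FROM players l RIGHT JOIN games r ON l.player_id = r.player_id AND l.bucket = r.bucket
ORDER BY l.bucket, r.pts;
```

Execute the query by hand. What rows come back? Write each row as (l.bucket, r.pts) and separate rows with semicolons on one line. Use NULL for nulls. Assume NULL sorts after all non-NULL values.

(NULL, 5); (NULL, 19); (NULL, 23); (NULL, 23); (NULL, 30); (NULL, 40)

RIGHT JOIN keeps every row from `games`; unmatched rows get NULL for `players`'s columns.
Matching on l.player_id = r.player_id AND l.bucket = r.bucket. A NULL in a compared column never satisfies the condition.
Matched pairs: 0; unmatched r rows kept: 6.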